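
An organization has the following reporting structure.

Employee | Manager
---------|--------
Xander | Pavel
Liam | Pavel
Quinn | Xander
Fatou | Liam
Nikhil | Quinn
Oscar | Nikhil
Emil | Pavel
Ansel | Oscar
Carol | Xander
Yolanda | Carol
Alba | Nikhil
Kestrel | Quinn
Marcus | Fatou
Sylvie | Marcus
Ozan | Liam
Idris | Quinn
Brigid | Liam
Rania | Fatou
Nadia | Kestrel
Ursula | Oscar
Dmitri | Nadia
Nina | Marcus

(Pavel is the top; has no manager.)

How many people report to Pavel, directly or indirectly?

22

Pavel directly manages Xander, Liam, Emil. Under Xander: Carol, Yolanda, Quinn, Idris, Kestrel, Nadia, Dmitri, Nikhil, Alba, Oscar, Ursula, Ansel (12). Under Liam: Brigid, Ozan, Fatou, Rania, Marcus, Nina, Sylvie (7). Emil has no reports. So Pavel's organization is 3 direct reports plus everyone under them: 13 + 8 + 1 = 22.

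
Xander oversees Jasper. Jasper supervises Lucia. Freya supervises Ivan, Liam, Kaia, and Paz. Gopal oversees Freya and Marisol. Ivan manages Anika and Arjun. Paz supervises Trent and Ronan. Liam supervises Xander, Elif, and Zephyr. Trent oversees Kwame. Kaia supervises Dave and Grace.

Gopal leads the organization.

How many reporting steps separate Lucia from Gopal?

Chain from Lucia up to Gopal: Lucia → Jasper → Xander → Liam → Freya → Gopal. That is 5 steps up, so Lucia is 5 levels below Gopal.

5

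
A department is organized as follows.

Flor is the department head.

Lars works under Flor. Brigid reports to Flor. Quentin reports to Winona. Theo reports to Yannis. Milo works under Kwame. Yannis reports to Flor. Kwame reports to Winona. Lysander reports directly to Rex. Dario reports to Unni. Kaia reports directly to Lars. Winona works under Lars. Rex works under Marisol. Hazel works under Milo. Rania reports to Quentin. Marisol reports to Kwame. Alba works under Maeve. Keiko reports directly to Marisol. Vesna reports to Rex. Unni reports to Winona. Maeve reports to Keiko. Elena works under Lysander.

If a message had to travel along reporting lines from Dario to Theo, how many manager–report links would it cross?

Dario is 4 levels below Flor, and Theo is 2 levels below Flor (their lowest common manager). The shortest path runs up from Dario to Flor and back down to Theo: 4 + 2 = 6 links.

6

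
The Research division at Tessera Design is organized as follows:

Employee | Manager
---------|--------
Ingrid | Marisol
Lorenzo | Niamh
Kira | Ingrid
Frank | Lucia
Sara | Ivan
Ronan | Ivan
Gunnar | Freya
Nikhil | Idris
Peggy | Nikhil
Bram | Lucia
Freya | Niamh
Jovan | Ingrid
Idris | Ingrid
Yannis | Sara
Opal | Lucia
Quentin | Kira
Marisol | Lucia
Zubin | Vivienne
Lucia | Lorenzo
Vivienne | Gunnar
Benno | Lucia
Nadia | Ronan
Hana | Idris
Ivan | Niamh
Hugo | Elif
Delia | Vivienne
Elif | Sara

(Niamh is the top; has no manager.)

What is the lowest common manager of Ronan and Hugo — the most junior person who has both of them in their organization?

Ronan's chain of managers is Ivan, Niamh. Hugo's chain of managers is Elif, Sara, Ivan, Niamh. The first manager that appears in both chains is Ivan.

Ivan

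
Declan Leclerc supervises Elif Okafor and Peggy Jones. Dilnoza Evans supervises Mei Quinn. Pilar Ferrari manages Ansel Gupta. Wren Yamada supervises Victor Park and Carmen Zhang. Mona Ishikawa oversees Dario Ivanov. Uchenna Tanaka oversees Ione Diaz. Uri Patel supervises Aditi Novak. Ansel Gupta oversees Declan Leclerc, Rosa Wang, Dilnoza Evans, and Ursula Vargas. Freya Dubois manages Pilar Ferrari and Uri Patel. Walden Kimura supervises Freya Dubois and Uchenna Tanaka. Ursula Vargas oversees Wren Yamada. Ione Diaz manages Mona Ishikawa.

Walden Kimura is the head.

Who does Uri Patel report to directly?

Freya Dubois

Uri Patel reports directly to Freya Dubois.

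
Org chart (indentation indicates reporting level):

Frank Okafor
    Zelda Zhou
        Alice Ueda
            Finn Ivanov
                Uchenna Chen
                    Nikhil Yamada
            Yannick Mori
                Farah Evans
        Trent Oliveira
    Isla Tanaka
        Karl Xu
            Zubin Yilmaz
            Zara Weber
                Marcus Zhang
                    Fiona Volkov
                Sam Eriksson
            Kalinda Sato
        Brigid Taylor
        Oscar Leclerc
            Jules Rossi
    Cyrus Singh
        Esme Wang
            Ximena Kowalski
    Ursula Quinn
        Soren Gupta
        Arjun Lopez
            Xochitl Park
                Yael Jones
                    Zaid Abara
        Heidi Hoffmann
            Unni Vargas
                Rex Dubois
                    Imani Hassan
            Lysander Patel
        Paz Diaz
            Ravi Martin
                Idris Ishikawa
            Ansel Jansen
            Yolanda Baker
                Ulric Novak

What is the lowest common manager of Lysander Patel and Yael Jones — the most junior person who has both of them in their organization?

Ursula Quinn

Lysander Patel's chain of managers is Heidi Hoffmann, Ursula Quinn, Frank Okafor. Yael Jones's chain of managers is Xochitl Park, Arjun Lopez, Ursula Quinn, Frank Okafor. The first manager that appears in both chains is Ursula Quinn.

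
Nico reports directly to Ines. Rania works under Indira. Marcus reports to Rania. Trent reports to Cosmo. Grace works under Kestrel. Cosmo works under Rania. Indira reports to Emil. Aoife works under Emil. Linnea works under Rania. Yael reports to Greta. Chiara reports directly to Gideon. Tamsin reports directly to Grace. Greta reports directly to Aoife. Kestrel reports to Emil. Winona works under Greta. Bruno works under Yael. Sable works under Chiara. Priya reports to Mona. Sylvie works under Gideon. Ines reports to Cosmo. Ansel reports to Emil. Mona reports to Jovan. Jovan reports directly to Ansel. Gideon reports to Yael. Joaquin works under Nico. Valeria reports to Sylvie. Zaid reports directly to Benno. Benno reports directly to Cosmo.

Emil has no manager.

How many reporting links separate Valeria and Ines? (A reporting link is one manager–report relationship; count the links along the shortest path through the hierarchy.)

Valeria is 6 levels below Emil, and Ines is 4 levels below Emil (their lowest common manager). The shortest path runs up from Valeria to Emil and back down to Ines: 6 + 4 = 10 links.

10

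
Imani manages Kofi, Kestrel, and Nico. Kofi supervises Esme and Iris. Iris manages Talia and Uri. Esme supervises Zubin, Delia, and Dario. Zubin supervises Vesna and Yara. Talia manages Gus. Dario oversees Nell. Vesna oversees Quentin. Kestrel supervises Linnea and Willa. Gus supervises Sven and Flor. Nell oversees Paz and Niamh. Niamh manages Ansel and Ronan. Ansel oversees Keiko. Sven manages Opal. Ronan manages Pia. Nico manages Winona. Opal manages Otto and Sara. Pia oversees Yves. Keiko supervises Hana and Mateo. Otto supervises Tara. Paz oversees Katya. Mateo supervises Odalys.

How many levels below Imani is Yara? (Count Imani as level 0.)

4

Chain from Yara up to Imani: Yara → Zubin → Esme → Kofi → Imani. That is 4 steps up, so Yara is 4 levels below Imani.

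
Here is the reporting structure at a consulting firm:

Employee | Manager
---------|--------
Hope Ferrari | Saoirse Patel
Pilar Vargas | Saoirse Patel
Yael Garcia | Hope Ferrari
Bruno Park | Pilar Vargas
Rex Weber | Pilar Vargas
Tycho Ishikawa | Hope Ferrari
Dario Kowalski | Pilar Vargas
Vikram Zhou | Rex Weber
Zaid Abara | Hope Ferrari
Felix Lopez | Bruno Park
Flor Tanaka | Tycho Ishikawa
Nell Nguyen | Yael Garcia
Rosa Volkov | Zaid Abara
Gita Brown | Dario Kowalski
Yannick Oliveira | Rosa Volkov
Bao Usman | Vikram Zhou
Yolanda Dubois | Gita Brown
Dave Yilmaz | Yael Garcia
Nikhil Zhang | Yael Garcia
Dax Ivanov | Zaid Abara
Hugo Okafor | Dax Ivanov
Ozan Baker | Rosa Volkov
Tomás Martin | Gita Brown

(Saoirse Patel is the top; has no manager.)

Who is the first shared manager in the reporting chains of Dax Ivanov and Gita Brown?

Dax Ivanov's chain of managers is Zaid Abara, Hope Ferrari, Saoirse Patel. Gita Brown's chain of managers is Dario Kowalski, Pilar Vargas, Saoirse Patel. The first manager that appears in both chains is Saoirse Patel.

Saoirse Patel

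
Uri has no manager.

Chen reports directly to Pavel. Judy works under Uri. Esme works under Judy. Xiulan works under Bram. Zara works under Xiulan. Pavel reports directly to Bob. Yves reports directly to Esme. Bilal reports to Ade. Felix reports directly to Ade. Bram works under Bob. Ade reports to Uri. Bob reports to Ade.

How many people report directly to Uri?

Uri directly manages Ade, Judy. That is 2 direct reports.

2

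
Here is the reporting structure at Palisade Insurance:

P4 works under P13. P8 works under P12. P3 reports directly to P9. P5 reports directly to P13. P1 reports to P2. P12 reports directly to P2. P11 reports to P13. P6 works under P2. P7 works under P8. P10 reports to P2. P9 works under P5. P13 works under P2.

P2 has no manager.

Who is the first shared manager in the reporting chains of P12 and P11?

P2

P12's chain of managers is P2. P11's chain of managers is P13, P2. The first manager that appears in both chains is P2.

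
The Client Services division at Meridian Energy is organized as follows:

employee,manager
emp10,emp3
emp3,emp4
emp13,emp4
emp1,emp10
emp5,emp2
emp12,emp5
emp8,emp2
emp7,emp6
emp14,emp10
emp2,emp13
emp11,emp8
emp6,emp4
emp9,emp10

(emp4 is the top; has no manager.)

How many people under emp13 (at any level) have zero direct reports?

2

The people in emp13's organization with no one reporting to them are emp11, emp12. That is 2.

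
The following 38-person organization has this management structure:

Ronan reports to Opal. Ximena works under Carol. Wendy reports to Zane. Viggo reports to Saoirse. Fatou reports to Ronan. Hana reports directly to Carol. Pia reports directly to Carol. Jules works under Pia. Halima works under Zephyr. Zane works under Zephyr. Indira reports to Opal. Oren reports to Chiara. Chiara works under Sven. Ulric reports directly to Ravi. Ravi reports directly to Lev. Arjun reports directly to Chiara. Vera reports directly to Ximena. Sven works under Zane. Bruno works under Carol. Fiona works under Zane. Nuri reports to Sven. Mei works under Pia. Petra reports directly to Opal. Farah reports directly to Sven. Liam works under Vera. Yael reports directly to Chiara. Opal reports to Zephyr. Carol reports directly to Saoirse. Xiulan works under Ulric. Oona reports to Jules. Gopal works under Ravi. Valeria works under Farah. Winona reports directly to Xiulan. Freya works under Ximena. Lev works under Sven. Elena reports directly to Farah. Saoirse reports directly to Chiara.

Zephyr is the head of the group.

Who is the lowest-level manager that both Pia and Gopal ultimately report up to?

Pia's chain of managers is Carol, Saoirse, Chiara, Sven, Zane, Zephyr. Gopal's chain of managers is Ravi, Lev, Sven, Zane, Zephyr. The first manager that appears in both chains is Sven.

Sven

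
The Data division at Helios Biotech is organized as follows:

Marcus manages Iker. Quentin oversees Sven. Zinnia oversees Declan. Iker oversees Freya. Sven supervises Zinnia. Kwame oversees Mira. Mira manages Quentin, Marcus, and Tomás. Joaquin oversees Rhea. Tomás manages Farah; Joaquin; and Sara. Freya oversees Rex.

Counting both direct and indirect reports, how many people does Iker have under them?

2

Iker directly manages Freya. Under Freya: Rex (1). That's 2 in total.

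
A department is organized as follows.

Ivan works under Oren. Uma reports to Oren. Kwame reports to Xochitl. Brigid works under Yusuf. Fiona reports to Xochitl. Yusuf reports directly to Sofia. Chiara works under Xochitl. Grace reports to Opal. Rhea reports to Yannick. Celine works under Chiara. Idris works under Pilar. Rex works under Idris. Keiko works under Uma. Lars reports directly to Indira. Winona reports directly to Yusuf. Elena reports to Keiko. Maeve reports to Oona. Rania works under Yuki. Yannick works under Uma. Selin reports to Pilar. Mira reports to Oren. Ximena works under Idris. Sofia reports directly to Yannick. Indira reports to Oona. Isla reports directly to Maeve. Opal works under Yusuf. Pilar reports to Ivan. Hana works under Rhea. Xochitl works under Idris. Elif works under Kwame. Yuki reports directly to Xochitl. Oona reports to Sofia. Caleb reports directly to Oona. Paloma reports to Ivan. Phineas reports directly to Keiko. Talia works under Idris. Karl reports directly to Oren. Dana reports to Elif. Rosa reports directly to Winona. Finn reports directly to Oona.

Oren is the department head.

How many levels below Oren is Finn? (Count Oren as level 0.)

Chain from Finn up to Oren: Finn → Oona → Sofia → Yannick → Uma → Oren. That is 5 steps up, so Finn is 5 levels below Oren.

5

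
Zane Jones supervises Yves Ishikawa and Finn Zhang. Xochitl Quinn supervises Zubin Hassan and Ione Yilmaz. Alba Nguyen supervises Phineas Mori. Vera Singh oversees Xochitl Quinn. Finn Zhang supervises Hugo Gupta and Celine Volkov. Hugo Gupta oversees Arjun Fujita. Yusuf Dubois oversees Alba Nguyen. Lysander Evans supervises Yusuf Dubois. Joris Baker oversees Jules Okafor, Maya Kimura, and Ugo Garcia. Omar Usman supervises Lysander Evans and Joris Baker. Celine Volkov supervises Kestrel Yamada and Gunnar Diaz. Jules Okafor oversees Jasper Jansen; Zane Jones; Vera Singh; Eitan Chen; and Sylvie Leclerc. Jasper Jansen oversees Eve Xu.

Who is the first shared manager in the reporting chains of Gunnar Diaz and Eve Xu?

Jules Okafor

Gunnar Diaz's chain of managers is Celine Volkov, Finn Zhang, Zane Jones, Jules Okafor, Joris Baker, Omar Usman. Eve Xu's chain of managers is Jasper Jansen, Jules Okafor, Joris Baker, Omar Usman. The first manager that appears in both chains is Jules Okafor.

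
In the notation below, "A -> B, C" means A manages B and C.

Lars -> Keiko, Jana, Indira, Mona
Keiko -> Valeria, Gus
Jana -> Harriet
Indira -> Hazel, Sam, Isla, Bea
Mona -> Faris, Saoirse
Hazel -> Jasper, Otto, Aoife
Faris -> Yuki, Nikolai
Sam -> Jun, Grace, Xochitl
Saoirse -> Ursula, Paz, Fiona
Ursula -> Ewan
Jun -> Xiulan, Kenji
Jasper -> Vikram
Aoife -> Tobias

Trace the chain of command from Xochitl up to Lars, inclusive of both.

Xochitl -> Sam -> Indira -> Lars

Xochitl reports to Sam. Sam reports to Indira. Indira reports to Lars. Lars is at the top.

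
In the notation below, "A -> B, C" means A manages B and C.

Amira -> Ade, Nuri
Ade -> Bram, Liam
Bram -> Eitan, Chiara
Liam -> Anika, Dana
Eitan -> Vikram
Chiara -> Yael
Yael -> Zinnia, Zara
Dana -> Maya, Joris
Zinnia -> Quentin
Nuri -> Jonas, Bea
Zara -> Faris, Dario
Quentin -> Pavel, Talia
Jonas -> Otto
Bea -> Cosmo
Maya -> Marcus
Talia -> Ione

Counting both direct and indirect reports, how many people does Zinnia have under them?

Zinnia directly manages Quentin. Under Quentin: Talia, Ione, Pavel (3). That's 4 in total.

4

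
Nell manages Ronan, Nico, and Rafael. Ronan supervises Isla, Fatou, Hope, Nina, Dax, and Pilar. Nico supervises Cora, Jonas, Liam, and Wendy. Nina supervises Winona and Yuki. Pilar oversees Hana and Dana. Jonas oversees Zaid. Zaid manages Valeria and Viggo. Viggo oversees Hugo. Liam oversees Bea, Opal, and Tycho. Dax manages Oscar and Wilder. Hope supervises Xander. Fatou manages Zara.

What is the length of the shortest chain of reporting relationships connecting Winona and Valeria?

7

Winona is 3 levels below Nell, and Valeria is 4 levels below Nell (their lowest common manager). The shortest path runs up from Winona to Nell and back down to Valeria: 3 + 4 = 7 links.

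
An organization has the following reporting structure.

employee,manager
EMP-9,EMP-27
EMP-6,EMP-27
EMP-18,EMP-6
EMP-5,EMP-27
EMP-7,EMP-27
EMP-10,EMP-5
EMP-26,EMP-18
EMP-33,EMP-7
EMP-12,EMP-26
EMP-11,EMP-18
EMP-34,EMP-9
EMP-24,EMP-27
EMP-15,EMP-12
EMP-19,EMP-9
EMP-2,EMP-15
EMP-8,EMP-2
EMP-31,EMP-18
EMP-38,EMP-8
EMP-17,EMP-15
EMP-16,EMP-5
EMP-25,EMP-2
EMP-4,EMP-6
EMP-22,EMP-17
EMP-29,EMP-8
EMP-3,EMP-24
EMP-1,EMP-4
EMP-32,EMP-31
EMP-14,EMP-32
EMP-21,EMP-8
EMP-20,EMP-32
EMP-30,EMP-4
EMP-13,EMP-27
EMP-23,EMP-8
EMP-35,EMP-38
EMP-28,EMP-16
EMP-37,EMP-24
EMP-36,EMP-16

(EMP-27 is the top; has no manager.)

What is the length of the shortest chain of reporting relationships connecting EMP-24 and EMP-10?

EMP-24 is 1 level below EMP-27, and EMP-10 is 2 levels below EMP-27 (their lowest common manager). The shortest path runs up from EMP-24 to EMP-27 and back down to EMP-10: 1 + 2 = 3 links.

3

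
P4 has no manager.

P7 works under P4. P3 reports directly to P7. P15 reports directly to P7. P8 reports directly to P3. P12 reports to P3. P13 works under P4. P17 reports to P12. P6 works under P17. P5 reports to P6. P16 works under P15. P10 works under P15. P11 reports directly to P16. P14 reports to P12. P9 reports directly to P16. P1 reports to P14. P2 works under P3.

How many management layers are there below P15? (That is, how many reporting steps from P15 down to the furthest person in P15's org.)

2

The longest chain under P15 runs P15 → P16 → P9, which is 2 levels below P15.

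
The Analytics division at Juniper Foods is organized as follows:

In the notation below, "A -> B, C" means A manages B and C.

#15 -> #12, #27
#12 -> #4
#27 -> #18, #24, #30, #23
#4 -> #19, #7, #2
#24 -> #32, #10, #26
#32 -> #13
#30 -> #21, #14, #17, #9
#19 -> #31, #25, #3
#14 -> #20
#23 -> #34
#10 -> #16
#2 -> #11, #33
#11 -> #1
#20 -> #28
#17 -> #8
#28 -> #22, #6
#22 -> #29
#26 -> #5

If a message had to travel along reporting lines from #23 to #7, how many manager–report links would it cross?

5

#23 is 2 levels below #15, and #7 is 3 levels below #15 (their lowest common manager). The shortest path runs up from #23 to #15 and back down to #7: 2 + 3 = 5 links.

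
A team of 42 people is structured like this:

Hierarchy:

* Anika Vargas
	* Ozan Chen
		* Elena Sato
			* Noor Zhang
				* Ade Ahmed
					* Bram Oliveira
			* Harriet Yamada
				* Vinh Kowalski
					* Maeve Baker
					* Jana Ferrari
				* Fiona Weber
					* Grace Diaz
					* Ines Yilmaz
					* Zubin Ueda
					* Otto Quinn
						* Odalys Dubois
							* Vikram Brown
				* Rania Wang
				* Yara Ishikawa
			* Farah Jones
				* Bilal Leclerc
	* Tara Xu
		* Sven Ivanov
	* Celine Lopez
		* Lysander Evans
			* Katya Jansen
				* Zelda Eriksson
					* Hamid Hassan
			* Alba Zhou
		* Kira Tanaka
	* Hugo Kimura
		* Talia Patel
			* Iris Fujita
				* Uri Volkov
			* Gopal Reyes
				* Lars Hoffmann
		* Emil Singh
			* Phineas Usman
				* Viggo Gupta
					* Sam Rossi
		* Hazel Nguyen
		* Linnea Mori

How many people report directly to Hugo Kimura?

Hugo Kimura directly manages Talia Patel, Emil Singh, Hazel Nguyen, Linnea Mori. That is 4 direct reports.

4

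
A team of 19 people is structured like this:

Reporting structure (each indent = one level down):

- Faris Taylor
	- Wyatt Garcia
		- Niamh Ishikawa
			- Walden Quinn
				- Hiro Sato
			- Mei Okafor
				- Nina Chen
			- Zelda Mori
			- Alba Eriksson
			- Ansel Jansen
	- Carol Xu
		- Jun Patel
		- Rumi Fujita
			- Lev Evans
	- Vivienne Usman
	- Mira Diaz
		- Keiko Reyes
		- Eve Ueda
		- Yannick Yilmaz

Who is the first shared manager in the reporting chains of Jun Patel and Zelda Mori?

Jun Patel's chain of managers is Carol Xu, Faris Taylor. Zelda Mori's chain of managers is Niamh Ishikawa, Wyatt Garcia, Faris Taylor. The first manager that appears in both chains is Faris Taylor.

Faris Taylor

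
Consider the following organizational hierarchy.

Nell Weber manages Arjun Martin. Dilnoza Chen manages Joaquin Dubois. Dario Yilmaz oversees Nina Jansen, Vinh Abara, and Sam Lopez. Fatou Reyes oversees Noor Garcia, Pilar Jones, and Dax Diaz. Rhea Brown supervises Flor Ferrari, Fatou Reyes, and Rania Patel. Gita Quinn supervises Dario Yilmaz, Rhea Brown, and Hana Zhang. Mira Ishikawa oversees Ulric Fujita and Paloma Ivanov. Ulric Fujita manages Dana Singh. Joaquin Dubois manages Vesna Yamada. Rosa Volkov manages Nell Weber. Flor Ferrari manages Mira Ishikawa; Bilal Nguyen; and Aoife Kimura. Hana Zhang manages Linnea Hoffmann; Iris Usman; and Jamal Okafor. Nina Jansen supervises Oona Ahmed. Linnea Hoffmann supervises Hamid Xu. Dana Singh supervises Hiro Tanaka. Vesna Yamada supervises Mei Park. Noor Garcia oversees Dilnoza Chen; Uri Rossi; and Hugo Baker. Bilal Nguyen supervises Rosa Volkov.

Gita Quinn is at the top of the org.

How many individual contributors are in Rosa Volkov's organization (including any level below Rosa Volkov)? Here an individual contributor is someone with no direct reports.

1

The only person in Rosa Volkov's organization with no one reporting to them is Arjun Martin. That is 1.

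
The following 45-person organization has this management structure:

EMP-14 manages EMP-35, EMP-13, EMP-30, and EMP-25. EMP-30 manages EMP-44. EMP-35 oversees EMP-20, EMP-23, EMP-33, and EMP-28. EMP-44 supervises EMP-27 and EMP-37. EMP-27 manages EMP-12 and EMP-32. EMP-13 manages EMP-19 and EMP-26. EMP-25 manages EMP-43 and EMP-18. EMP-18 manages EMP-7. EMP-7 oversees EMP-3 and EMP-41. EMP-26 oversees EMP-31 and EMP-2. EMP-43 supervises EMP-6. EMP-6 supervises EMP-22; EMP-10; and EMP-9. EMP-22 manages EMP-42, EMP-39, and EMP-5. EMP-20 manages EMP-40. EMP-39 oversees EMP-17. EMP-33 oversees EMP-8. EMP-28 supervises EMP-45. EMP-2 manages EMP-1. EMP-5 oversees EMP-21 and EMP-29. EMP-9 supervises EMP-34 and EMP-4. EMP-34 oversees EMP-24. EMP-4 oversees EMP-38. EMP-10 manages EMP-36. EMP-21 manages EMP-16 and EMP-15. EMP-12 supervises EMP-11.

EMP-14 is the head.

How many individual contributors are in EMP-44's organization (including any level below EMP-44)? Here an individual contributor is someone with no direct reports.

The people in EMP-44's organization with no one reporting to them are EMP-37, EMP-32, EMP-11. That is 3.

3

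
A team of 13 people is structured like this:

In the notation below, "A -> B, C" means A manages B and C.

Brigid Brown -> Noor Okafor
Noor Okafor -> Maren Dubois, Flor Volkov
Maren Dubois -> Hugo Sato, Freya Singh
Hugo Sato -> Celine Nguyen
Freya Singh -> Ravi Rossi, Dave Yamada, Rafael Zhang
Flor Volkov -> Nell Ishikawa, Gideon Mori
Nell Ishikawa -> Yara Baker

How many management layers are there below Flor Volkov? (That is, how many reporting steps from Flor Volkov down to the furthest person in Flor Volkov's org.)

The longest chain under Flor Volkov runs Flor Volkov → Nell Ishikawa → Yara Baker, which is 2 levels below Flor Volkov.

2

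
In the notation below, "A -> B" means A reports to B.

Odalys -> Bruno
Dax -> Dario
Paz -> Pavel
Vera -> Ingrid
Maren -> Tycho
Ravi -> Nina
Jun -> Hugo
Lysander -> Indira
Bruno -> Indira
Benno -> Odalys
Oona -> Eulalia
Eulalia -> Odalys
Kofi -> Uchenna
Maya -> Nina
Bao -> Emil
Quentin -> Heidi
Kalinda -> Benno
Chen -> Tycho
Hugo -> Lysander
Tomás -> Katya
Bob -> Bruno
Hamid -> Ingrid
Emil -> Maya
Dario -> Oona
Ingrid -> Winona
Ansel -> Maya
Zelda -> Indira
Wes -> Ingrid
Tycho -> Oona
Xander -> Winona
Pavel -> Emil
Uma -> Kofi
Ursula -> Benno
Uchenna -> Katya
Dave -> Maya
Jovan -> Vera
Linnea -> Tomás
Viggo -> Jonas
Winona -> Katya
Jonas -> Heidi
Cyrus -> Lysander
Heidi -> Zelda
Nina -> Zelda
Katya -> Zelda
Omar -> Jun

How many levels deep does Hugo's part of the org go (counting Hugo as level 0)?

The longest chain under Hugo runs Hugo → Jun → Omar, which is 2 levels below Hugo.

2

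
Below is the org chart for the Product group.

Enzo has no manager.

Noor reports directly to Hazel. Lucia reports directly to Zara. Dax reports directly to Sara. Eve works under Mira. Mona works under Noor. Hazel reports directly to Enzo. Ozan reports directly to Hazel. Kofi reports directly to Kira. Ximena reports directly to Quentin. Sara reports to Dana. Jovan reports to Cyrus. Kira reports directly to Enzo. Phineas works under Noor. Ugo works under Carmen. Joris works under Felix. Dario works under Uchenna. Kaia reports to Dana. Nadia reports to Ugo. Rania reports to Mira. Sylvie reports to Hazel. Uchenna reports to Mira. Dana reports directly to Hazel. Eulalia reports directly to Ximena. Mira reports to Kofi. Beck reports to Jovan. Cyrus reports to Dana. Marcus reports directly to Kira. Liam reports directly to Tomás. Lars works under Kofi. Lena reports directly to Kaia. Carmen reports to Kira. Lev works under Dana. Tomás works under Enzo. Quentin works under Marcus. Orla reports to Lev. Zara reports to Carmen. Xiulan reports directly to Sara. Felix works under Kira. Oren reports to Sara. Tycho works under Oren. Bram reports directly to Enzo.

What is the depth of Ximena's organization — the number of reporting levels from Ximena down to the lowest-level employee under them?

The longest chain under Ximena runs Ximena → Eulalia, which is 1 level below Ximena.

1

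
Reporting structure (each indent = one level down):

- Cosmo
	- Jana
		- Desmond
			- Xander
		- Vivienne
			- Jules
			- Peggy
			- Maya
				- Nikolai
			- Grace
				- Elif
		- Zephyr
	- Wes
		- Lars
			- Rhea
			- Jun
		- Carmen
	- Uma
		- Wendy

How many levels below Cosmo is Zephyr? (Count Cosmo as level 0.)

2

Chain from Zephyr up to Cosmo: Zephyr → Jana → Cosmo. That is 2 steps up, so Zephyr is 2 levels below Cosmo.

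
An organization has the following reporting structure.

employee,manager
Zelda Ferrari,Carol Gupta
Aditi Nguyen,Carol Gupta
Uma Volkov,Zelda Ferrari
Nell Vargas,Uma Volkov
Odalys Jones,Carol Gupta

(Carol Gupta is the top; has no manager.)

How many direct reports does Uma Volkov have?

Uma Volkov directly manages Nell Vargas. That is 1 direct report.

1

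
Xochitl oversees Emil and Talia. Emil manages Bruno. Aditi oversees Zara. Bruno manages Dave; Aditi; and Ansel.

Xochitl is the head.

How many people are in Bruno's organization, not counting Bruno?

Bruno directly manages Aditi, Dave, Ansel. Under Aditi: Zara (1). Dave has no reports. Ansel has no reports. So Bruno's organization is 3 direct reports plus everyone under them: 2 + 1 + 1 = 4.

4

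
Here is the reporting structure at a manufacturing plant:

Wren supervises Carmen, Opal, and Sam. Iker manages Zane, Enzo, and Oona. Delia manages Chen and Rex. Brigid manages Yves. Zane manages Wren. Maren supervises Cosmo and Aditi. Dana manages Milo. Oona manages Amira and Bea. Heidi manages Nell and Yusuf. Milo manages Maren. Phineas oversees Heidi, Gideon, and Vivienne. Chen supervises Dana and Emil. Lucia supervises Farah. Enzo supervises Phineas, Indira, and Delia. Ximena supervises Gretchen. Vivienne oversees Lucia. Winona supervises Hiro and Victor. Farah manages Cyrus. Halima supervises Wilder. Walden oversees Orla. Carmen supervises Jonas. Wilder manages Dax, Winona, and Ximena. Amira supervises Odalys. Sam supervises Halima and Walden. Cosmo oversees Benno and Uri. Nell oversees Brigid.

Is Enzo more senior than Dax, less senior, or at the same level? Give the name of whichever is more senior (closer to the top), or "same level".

Enzo

Enzo is 1 level below Iker; Dax is 6. Enzo is higher.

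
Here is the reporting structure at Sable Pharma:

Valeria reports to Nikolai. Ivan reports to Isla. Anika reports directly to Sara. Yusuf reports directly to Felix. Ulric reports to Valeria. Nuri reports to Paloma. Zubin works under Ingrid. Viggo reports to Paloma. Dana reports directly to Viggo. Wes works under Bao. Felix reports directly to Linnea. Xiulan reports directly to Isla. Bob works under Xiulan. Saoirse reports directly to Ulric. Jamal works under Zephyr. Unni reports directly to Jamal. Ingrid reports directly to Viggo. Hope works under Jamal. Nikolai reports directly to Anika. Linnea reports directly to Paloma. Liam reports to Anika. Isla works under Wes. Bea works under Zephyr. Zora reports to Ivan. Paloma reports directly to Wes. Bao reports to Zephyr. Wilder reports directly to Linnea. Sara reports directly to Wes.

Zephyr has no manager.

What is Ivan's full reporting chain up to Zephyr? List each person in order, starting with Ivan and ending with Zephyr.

Ivan reports to Isla. Isla reports to Wes. Wes reports to Bao. Bao reports to Zephyr. Zephyr is at the top.

Ivan -> Isla -> Wes -> Bao -> Zephyr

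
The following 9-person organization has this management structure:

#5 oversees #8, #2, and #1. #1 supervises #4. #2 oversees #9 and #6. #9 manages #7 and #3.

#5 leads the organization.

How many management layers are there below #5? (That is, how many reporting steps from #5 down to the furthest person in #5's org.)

3

The longest chain under #5 runs #5 → #2 → #9 → #3, which is 3 levels below #5.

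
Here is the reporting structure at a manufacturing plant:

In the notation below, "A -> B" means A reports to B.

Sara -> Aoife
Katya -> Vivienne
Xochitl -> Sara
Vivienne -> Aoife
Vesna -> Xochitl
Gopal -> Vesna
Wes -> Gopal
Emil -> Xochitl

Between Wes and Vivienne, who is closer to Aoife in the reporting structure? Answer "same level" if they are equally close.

Vivienne

Wes is 5 levels below Aoife; Vivienne is 1. Vivienne is higher.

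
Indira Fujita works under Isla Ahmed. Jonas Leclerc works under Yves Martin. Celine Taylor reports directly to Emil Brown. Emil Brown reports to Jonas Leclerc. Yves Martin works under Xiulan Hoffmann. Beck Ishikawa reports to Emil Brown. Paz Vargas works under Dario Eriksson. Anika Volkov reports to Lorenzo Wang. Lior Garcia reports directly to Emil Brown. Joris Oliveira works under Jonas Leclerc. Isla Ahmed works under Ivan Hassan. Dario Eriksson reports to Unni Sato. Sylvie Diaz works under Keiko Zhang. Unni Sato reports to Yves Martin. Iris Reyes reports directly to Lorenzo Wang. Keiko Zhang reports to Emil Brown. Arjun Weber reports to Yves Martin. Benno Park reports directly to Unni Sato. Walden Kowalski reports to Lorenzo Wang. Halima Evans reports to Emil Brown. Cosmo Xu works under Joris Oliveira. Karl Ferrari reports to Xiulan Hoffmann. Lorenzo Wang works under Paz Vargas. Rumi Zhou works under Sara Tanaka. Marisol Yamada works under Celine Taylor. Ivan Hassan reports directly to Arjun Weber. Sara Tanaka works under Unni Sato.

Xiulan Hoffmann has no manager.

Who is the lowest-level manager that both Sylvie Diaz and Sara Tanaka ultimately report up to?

Sylvie Diaz's chain of managers is Keiko Zhang, Emil Brown, Jonas Leclerc, Yves Martin, Xiulan Hoffmann. Sara Tanaka's chain of managers is Unni Sato, Yves Martin, Xiulan Hoffmann. The first manager that appears in both chains is Yves Martin.

Yves Martin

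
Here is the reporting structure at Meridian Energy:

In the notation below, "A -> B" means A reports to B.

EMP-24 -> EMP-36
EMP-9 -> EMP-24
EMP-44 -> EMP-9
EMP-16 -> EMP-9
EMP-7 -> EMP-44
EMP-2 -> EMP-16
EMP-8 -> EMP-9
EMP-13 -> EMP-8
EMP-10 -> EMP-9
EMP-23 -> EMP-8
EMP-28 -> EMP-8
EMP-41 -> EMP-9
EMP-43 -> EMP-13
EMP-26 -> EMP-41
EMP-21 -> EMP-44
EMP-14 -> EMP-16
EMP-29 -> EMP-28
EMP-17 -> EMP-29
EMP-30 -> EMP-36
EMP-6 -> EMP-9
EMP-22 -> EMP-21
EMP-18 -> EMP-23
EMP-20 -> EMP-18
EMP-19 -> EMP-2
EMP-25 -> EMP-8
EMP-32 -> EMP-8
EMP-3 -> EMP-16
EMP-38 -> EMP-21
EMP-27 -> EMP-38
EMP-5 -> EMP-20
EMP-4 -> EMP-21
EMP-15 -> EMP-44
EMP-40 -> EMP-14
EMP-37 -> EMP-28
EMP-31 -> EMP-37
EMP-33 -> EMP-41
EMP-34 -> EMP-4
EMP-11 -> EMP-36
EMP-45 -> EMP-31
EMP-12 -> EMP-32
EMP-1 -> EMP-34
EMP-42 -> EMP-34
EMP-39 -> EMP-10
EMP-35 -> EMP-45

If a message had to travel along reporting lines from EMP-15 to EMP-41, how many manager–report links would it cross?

EMP-15 is 2 levels below EMP-9, and EMP-41 is 1 level below EMP-9 (their lowest common manager). The shortest path runs up from EMP-15 to EMP-9 and back down to EMP-41: 2 + 1 = 3 links.

3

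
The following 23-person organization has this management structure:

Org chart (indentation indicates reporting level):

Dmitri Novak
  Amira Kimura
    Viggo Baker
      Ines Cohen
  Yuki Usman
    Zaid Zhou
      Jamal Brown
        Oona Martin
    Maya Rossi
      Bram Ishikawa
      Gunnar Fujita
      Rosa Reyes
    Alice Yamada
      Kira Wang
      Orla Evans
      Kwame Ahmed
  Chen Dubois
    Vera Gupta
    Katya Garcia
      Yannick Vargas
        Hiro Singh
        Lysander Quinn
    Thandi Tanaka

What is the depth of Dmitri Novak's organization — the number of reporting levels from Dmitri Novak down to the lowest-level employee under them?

4

The longest chain under Dmitri Novak runs Dmitri Novak → Chen Dubois → Katya Garcia → Yannick Vargas → Lysander Quinn, which is 4 levels below Dmitri Novak.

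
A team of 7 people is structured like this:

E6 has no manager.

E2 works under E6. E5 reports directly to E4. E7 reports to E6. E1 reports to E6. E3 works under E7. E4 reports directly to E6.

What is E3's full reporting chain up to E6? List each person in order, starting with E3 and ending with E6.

E3 -> E7 -> E6

E3 reports to E7. E7 reports to E6. E6 is at the top.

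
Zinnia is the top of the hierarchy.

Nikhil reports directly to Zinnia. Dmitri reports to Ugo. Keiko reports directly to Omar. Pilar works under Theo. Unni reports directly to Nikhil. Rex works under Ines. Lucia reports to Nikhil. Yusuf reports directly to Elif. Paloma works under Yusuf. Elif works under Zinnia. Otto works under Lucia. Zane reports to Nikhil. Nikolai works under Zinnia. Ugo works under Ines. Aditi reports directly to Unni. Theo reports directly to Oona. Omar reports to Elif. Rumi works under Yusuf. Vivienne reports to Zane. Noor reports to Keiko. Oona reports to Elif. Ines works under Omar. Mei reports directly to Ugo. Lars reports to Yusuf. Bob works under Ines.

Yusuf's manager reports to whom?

Yusuf reports to Elif, and Elif reports to Zinnia. So Yusuf's skip-level manager is Zinnia.

Zinnia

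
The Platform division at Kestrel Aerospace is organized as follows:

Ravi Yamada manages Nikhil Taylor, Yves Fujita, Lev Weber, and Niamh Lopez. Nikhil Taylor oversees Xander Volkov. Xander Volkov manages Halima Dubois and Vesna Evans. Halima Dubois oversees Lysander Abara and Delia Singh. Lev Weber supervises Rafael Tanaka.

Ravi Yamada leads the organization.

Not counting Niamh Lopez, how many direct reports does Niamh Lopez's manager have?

Niamh Lopez reports to Ravi Yamada. Ravi Yamada's other direct reports are Nikhil Taylor, Yves Fujita, Lev Weber — 3 peers.

3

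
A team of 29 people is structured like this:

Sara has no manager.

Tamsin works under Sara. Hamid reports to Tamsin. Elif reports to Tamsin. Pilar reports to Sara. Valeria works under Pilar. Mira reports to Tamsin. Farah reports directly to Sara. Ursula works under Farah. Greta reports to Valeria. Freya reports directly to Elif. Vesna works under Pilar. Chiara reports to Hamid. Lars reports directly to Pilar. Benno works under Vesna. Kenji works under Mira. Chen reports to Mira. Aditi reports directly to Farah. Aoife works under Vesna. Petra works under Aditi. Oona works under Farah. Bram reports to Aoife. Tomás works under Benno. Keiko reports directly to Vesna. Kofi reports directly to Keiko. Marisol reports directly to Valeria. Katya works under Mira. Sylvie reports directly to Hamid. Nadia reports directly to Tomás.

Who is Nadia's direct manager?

Tomás

Nadia reports directly to Tomás.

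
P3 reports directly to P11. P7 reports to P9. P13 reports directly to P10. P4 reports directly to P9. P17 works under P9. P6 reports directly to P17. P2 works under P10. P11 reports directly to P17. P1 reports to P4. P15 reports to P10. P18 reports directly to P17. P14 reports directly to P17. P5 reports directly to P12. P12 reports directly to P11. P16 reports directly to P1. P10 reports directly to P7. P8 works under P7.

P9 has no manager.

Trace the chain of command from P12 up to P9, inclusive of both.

P12 reports to P11. P11 reports to P17. P17 reports to P9. P9 is at the top.

P12 -> P11 -> P17 -> P9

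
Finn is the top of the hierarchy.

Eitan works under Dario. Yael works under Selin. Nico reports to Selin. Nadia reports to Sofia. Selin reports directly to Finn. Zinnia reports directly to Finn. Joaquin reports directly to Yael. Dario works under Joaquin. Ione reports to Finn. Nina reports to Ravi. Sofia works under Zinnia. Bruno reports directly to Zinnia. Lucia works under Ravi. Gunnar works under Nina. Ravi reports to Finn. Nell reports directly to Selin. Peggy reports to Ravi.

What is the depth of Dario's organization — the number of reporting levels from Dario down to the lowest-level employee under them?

1

The longest chain under Dario runs Dario → Eitan, which is 1 level below Dario.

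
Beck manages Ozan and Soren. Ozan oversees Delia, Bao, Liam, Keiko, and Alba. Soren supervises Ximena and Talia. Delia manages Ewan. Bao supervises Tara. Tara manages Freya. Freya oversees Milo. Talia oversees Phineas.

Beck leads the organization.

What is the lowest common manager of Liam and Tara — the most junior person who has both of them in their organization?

Liam's chain of managers is Ozan, Beck. Tara's chain of managers is Bao, Ozan, Beck. The first manager that appears in both chains is Ozan.

Ozan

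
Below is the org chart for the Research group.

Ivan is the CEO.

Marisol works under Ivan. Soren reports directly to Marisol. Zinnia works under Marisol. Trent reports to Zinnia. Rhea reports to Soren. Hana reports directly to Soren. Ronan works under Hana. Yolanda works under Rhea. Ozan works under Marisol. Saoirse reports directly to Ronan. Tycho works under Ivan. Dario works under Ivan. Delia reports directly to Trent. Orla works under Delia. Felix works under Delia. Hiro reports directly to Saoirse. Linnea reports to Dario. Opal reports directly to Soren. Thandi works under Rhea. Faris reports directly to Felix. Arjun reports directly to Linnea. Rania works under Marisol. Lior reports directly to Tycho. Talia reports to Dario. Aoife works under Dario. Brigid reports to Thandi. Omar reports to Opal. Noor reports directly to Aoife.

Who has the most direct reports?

Marisol

Direct-report counts: Ivan has 3; Dario has 3; Aoife has 1; Linnea has 1; Tycho has 1; Marisol has 4; Zinnia has 1; Trent has 1; Delia has 2; Felix has 1; Soren has 3; Opal has 1; Hana has 1; Ronan has 1; Saoirse has 1; Rhea has 2; Thandi has 1. The largest is 4, held by Marisol.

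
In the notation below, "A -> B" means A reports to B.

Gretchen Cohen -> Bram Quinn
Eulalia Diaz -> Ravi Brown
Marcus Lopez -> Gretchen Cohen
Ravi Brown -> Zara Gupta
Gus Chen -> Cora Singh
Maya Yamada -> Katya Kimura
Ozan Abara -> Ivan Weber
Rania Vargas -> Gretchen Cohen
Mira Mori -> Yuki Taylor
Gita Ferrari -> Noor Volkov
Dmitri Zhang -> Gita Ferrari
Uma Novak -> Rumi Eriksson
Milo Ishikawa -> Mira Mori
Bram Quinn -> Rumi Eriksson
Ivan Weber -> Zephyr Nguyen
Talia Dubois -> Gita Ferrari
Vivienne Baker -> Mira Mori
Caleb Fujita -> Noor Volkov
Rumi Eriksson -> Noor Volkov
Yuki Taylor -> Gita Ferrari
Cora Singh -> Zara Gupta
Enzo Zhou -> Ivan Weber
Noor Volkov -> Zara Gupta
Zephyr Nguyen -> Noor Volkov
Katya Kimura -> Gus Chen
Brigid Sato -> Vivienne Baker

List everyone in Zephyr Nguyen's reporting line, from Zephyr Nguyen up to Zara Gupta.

Zephyr Nguyen -> Noor Volkov -> Zara Gupta

Zephyr Nguyen reports to Noor Volkov. Noor Volkov reports to Zara Gupta. Zara Gupta is at the top.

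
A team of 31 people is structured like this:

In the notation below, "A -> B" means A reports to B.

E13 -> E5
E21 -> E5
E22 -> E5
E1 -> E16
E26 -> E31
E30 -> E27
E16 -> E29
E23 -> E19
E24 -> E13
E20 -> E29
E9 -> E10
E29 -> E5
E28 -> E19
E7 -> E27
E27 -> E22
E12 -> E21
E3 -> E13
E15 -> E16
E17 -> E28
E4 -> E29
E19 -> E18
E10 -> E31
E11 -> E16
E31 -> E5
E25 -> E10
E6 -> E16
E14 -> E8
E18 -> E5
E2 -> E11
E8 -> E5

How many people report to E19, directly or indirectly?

3

E19 directly manages E28, E23. Under E28: E17 (1). E23 has no reports. So E19's organization is 2 direct reports plus everyone under them: 2 + 1 = 3.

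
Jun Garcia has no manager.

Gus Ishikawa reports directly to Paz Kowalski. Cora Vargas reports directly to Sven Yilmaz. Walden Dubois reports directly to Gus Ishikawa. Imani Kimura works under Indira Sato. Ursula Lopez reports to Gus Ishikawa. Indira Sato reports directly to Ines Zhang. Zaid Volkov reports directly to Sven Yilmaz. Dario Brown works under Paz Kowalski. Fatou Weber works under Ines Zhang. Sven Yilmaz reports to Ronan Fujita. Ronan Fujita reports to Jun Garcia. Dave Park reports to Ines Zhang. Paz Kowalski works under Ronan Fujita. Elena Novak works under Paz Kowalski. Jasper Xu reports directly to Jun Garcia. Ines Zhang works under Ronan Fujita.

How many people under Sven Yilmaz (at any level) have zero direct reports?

2

The people in Sven Yilmaz's organization with no one reporting to them are Zaid Volkov, Cora Vargas. That is 2.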